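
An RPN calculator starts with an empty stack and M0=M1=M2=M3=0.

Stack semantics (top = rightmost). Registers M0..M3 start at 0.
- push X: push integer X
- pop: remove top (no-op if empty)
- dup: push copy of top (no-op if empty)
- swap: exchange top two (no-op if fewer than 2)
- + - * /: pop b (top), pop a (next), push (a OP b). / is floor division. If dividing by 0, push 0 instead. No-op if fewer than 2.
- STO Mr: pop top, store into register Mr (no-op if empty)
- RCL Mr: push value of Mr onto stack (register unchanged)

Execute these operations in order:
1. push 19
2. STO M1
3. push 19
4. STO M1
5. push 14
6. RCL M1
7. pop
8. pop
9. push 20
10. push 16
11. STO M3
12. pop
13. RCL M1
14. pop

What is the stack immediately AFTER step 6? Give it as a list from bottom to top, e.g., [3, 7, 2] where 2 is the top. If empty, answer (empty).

After op 1 (push 19): stack=[19] mem=[0,0,0,0]
After op 2 (STO M1): stack=[empty] mem=[0,19,0,0]
After op 3 (push 19): stack=[19] mem=[0,19,0,0]
After op 4 (STO M1): stack=[empty] mem=[0,19,0,0]
After op 5 (push 14): stack=[14] mem=[0,19,0,0]
After op 6 (RCL M1): stack=[14,19] mem=[0,19,0,0]

[14, 19]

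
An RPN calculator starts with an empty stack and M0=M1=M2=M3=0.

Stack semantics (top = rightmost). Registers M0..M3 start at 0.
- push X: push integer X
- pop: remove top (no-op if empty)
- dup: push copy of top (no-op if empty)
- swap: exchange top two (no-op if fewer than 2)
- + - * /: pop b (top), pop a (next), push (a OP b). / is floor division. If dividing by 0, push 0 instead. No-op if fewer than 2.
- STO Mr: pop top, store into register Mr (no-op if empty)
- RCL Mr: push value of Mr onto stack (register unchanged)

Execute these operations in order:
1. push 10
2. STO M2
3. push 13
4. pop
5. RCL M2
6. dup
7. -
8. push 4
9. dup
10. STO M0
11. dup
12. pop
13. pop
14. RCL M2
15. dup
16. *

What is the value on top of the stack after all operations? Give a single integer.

Answer: 100

Derivation:
After op 1 (push 10): stack=[10] mem=[0,0,0,0]
After op 2 (STO M2): stack=[empty] mem=[0,0,10,0]
After op 3 (push 13): stack=[13] mem=[0,0,10,0]
After op 4 (pop): stack=[empty] mem=[0,0,10,0]
After op 5 (RCL M2): stack=[10] mem=[0,0,10,0]
After op 6 (dup): stack=[10,10] mem=[0,0,10,0]
After op 7 (-): stack=[0] mem=[0,0,10,0]
After op 8 (push 4): stack=[0,4] mem=[0,0,10,0]
After op 9 (dup): stack=[0,4,4] mem=[0,0,10,0]
After op 10 (STO M0): stack=[0,4] mem=[4,0,10,0]
After op 11 (dup): stack=[0,4,4] mem=[4,0,10,0]
After op 12 (pop): stack=[0,4] mem=[4,0,10,0]
After op 13 (pop): stack=[0] mem=[4,0,10,0]
After op 14 (RCL M2): stack=[0,10] mem=[4,0,10,0]
After op 15 (dup): stack=[0,10,10] mem=[4,0,10,0]
After op 16 (*): stack=[0,100] mem=[4,0,10,0]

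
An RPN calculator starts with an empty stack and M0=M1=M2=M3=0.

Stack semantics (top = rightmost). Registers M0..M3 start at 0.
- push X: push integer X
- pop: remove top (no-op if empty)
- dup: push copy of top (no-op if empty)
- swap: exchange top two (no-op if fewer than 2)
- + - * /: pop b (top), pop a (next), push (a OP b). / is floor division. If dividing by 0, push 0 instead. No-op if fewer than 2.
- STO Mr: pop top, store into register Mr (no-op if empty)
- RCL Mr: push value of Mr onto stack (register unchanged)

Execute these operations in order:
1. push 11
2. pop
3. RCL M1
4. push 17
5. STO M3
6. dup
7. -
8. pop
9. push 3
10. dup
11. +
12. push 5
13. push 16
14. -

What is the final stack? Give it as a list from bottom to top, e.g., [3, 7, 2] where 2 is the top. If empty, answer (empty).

After op 1 (push 11): stack=[11] mem=[0,0,0,0]
After op 2 (pop): stack=[empty] mem=[0,0,0,0]
After op 3 (RCL M1): stack=[0] mem=[0,0,0,0]
After op 4 (push 17): stack=[0,17] mem=[0,0,0,0]
After op 5 (STO M3): stack=[0] mem=[0,0,0,17]
After op 6 (dup): stack=[0,0] mem=[0,0,0,17]
After op 7 (-): stack=[0] mem=[0,0,0,17]
After op 8 (pop): stack=[empty] mem=[0,0,0,17]
After op 9 (push 3): stack=[3] mem=[0,0,0,17]
After op 10 (dup): stack=[3,3] mem=[0,0,0,17]
After op 11 (+): stack=[6] mem=[0,0,0,17]
After op 12 (push 5): stack=[6,5] mem=[0,0,0,17]
After op 13 (push 16): stack=[6,5,16] mem=[0,0,0,17]
After op 14 (-): stack=[6,-11] mem=[0,0,0,17]

Answer: [6, -11]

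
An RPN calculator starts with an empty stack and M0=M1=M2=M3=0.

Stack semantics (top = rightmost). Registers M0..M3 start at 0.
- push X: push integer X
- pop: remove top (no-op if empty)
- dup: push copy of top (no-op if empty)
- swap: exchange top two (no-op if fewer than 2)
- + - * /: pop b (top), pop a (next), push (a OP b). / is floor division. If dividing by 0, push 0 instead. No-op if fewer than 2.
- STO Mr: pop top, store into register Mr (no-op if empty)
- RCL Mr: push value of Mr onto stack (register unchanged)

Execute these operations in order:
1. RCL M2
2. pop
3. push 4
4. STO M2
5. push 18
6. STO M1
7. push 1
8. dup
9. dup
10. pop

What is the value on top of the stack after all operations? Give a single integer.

After op 1 (RCL M2): stack=[0] mem=[0,0,0,0]
After op 2 (pop): stack=[empty] mem=[0,0,0,0]
After op 3 (push 4): stack=[4] mem=[0,0,0,0]
After op 4 (STO M2): stack=[empty] mem=[0,0,4,0]
After op 5 (push 18): stack=[18] mem=[0,0,4,0]
After op 6 (STO M1): stack=[empty] mem=[0,18,4,0]
After op 7 (push 1): stack=[1] mem=[0,18,4,0]
After op 8 (dup): stack=[1,1] mem=[0,18,4,0]
After op 9 (dup): stack=[1,1,1] mem=[0,18,4,0]
After op 10 (pop): stack=[1,1] mem=[0,18,4,0]

Answer: 1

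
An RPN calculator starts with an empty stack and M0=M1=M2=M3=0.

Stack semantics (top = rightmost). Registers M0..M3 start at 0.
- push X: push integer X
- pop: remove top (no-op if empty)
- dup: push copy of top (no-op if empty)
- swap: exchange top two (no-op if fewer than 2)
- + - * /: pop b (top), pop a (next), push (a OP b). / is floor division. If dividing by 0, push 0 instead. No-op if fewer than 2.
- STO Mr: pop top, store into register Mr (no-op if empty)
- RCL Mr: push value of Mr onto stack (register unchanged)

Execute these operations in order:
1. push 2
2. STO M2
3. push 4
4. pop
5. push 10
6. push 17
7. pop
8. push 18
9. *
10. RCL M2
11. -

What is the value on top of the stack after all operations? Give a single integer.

Answer: 178

Derivation:
After op 1 (push 2): stack=[2] mem=[0,0,0,0]
After op 2 (STO M2): stack=[empty] mem=[0,0,2,0]
After op 3 (push 4): stack=[4] mem=[0,0,2,0]
After op 4 (pop): stack=[empty] mem=[0,0,2,0]
After op 5 (push 10): stack=[10] mem=[0,0,2,0]
After op 6 (push 17): stack=[10,17] mem=[0,0,2,0]
After op 7 (pop): stack=[10] mem=[0,0,2,0]
After op 8 (push 18): stack=[10,18] mem=[0,0,2,0]
After op 9 (*): stack=[180] mem=[0,0,2,0]
After op 10 (RCL M2): stack=[180,2] mem=[0,0,2,0]
After op 11 (-): stack=[178] mem=[0,0,2,0]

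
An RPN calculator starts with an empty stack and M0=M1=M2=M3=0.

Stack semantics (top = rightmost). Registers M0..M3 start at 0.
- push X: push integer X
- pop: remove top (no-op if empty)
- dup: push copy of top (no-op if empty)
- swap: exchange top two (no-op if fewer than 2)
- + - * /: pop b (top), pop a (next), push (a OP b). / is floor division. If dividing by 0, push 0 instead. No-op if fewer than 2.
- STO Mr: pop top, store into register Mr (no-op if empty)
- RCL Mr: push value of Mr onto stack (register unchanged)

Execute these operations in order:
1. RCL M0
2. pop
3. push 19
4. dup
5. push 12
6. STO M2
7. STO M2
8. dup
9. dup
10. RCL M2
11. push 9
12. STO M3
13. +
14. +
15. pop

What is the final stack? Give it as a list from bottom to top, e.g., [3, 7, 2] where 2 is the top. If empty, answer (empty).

After op 1 (RCL M0): stack=[0] mem=[0,0,0,0]
After op 2 (pop): stack=[empty] mem=[0,0,0,0]
After op 3 (push 19): stack=[19] mem=[0,0,0,0]
After op 4 (dup): stack=[19,19] mem=[0,0,0,0]
After op 5 (push 12): stack=[19,19,12] mem=[0,0,0,0]
After op 6 (STO M2): stack=[19,19] mem=[0,0,12,0]
After op 7 (STO M2): stack=[19] mem=[0,0,19,0]
After op 8 (dup): stack=[19,19] mem=[0,0,19,0]
After op 9 (dup): stack=[19,19,19] mem=[0,0,19,0]
After op 10 (RCL M2): stack=[19,19,19,19] mem=[0,0,19,0]
After op 11 (push 9): stack=[19,19,19,19,9] mem=[0,0,19,0]
After op 12 (STO M3): stack=[19,19,19,19] mem=[0,0,19,9]
After op 13 (+): stack=[19,19,38] mem=[0,0,19,9]
After op 14 (+): stack=[19,57] mem=[0,0,19,9]
After op 15 (pop): stack=[19] mem=[0,0,19,9]

Answer: [19]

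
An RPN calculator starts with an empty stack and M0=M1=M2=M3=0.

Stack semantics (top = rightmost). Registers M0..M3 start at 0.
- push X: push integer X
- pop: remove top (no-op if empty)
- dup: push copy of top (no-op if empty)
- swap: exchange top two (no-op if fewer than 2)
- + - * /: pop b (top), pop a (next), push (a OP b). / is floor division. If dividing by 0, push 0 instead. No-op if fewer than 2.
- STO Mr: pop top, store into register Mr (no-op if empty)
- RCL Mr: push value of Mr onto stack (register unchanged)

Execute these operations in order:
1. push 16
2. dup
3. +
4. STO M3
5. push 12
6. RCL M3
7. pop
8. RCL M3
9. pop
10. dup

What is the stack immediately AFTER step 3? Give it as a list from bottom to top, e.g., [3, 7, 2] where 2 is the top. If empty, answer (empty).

After op 1 (push 16): stack=[16] mem=[0,0,0,0]
After op 2 (dup): stack=[16,16] mem=[0,0,0,0]
After op 3 (+): stack=[32] mem=[0,0,0,0]

[32]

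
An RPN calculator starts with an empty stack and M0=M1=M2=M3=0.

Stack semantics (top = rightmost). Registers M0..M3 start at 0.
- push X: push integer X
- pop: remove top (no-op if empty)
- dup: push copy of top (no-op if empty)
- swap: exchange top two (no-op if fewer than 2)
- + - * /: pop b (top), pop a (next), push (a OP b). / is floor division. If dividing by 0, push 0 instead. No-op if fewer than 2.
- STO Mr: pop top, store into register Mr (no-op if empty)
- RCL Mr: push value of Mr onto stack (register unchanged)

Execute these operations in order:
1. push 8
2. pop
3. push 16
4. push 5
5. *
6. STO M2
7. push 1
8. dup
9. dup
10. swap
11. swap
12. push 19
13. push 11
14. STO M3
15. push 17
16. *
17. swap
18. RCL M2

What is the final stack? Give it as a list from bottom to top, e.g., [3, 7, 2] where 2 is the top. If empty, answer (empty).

Answer: [1, 1, 323, 1, 80]

Derivation:
After op 1 (push 8): stack=[8] mem=[0,0,0,0]
After op 2 (pop): stack=[empty] mem=[0,0,0,0]
After op 3 (push 16): stack=[16] mem=[0,0,0,0]
After op 4 (push 5): stack=[16,5] mem=[0,0,0,0]
After op 5 (*): stack=[80] mem=[0,0,0,0]
After op 6 (STO M2): stack=[empty] mem=[0,0,80,0]
After op 7 (push 1): stack=[1] mem=[0,0,80,0]
After op 8 (dup): stack=[1,1] mem=[0,0,80,0]
After op 9 (dup): stack=[1,1,1] mem=[0,0,80,0]
After op 10 (swap): stack=[1,1,1] mem=[0,0,80,0]
After op 11 (swap): stack=[1,1,1] mem=[0,0,80,0]
After op 12 (push 19): stack=[1,1,1,19] mem=[0,0,80,0]
After op 13 (push 11): stack=[1,1,1,19,11] mem=[0,0,80,0]
After op 14 (STO M3): stack=[1,1,1,19] mem=[0,0,80,11]
After op 15 (push 17): stack=[1,1,1,19,17] mem=[0,0,80,11]
After op 16 (*): stack=[1,1,1,323] mem=[0,0,80,11]
After op 17 (swap): stack=[1,1,323,1] mem=[0,0,80,11]
After op 18 (RCL M2): stack=[1,1,323,1,80] mem=[0,0,80,11]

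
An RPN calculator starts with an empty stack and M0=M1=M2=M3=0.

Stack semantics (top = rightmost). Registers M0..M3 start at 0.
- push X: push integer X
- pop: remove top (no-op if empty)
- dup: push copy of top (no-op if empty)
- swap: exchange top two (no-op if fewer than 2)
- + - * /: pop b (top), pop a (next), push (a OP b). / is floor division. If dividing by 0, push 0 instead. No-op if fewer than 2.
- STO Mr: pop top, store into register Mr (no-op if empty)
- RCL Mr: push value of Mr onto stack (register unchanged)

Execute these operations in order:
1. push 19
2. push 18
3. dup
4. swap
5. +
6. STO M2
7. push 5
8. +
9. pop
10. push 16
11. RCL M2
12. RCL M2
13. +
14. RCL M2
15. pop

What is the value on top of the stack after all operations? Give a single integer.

After op 1 (push 19): stack=[19] mem=[0,0,0,0]
After op 2 (push 18): stack=[19,18] mem=[0,0,0,0]
After op 3 (dup): stack=[19,18,18] mem=[0,0,0,0]
After op 4 (swap): stack=[19,18,18] mem=[0,0,0,0]
After op 5 (+): stack=[19,36] mem=[0,0,0,0]
After op 6 (STO M2): stack=[19] mem=[0,0,36,0]
After op 7 (push 5): stack=[19,5] mem=[0,0,36,0]
After op 8 (+): stack=[24] mem=[0,0,36,0]
After op 9 (pop): stack=[empty] mem=[0,0,36,0]
After op 10 (push 16): stack=[16] mem=[0,0,36,0]
After op 11 (RCL M2): stack=[16,36] mem=[0,0,36,0]
After op 12 (RCL M2): stack=[16,36,36] mem=[0,0,36,0]
After op 13 (+): stack=[16,72] mem=[0,0,36,0]
After op 14 (RCL M2): stack=[16,72,36] mem=[0,0,36,0]
After op 15 (pop): stack=[16,72] mem=[0,0,36,0]

Answer: 72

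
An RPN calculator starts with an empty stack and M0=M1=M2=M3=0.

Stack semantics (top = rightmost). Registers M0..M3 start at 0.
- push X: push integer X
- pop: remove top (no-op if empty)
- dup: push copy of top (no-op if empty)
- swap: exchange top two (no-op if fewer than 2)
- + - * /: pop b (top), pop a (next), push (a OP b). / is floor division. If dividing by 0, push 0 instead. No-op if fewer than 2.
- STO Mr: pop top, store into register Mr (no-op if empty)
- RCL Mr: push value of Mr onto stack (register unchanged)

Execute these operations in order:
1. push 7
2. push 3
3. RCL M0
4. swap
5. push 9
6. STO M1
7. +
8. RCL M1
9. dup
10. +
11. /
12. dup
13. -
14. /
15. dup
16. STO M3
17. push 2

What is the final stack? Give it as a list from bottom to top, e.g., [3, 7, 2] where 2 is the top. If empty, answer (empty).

After op 1 (push 7): stack=[7] mem=[0,0,0,0]
After op 2 (push 3): stack=[7,3] mem=[0,0,0,0]
After op 3 (RCL M0): stack=[7,3,0] mem=[0,0,0,0]
After op 4 (swap): stack=[7,0,3] mem=[0,0,0,0]
After op 5 (push 9): stack=[7,0,3,9] mem=[0,0,0,0]
After op 6 (STO M1): stack=[7,0,3] mem=[0,9,0,0]
After op 7 (+): stack=[7,3] mem=[0,9,0,0]
After op 8 (RCL M1): stack=[7,3,9] mem=[0,9,0,0]
After op 9 (dup): stack=[7,3,9,9] mem=[0,9,0,0]
After op 10 (+): stack=[7,3,18] mem=[0,9,0,0]
After op 11 (/): stack=[7,0] mem=[0,9,0,0]
After op 12 (dup): stack=[7,0,0] mem=[0,9,0,0]
After op 13 (-): stack=[7,0] mem=[0,9,0,0]
After op 14 (/): stack=[0] mem=[0,9,0,0]
After op 15 (dup): stack=[0,0] mem=[0,9,0,0]
After op 16 (STO M3): stack=[0] mem=[0,9,0,0]
After op 17 (push 2): stack=[0,2] mem=[0,9,0,0]

Answer: [0, 2]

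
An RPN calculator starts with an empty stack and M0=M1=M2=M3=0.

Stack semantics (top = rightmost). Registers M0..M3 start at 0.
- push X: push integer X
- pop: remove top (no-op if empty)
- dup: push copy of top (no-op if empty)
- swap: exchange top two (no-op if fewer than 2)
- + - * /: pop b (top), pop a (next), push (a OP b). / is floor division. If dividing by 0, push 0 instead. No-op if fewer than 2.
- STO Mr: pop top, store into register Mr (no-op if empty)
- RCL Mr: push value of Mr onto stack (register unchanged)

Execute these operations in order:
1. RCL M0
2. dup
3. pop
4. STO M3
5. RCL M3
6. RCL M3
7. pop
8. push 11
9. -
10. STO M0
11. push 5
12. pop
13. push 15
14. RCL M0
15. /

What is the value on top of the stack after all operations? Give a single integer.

After op 1 (RCL M0): stack=[0] mem=[0,0,0,0]
After op 2 (dup): stack=[0,0] mem=[0,0,0,0]
After op 3 (pop): stack=[0] mem=[0,0,0,0]
After op 4 (STO M3): stack=[empty] mem=[0,0,0,0]
After op 5 (RCL M3): stack=[0] mem=[0,0,0,0]
After op 6 (RCL M3): stack=[0,0] mem=[0,0,0,0]
After op 7 (pop): stack=[0] mem=[0,0,0,0]
After op 8 (push 11): stack=[0,11] mem=[0,0,0,0]
After op 9 (-): stack=[-11] mem=[0,0,0,0]
After op 10 (STO M0): stack=[empty] mem=[-11,0,0,0]
After op 11 (push 5): stack=[5] mem=[-11,0,0,0]
After op 12 (pop): stack=[empty] mem=[-11,0,0,0]
After op 13 (push 15): stack=[15] mem=[-11,0,0,0]
After op 14 (RCL M0): stack=[15,-11] mem=[-11,0,0,0]
After op 15 (/): stack=[-2] mem=[-11,0,0,0]

Answer: -2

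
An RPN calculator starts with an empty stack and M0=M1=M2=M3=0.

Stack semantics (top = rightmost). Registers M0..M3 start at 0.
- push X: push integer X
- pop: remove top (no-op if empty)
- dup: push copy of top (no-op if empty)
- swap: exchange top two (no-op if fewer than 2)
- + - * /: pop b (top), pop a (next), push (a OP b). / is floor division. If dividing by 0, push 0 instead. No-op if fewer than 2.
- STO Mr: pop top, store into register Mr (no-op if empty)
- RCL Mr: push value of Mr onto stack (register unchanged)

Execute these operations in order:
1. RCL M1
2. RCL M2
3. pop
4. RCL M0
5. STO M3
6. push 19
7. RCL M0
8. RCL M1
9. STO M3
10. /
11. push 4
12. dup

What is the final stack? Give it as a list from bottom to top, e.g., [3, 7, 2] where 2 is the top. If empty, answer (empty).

Answer: [0, 0, 4, 4]

Derivation:
After op 1 (RCL M1): stack=[0] mem=[0,0,0,0]
After op 2 (RCL M2): stack=[0,0] mem=[0,0,0,0]
After op 3 (pop): stack=[0] mem=[0,0,0,0]
After op 4 (RCL M0): stack=[0,0] mem=[0,0,0,0]
After op 5 (STO M3): stack=[0] mem=[0,0,0,0]
After op 6 (push 19): stack=[0,19] mem=[0,0,0,0]
After op 7 (RCL M0): stack=[0,19,0] mem=[0,0,0,0]
After op 8 (RCL M1): stack=[0,19,0,0] mem=[0,0,0,0]
After op 9 (STO M3): stack=[0,19,0] mem=[0,0,0,0]
After op 10 (/): stack=[0,0] mem=[0,0,0,0]
After op 11 (push 4): stack=[0,0,4] mem=[0,0,0,0]
After op 12 (dup): stack=[0,0,4,4] mem=[0,0,0,0]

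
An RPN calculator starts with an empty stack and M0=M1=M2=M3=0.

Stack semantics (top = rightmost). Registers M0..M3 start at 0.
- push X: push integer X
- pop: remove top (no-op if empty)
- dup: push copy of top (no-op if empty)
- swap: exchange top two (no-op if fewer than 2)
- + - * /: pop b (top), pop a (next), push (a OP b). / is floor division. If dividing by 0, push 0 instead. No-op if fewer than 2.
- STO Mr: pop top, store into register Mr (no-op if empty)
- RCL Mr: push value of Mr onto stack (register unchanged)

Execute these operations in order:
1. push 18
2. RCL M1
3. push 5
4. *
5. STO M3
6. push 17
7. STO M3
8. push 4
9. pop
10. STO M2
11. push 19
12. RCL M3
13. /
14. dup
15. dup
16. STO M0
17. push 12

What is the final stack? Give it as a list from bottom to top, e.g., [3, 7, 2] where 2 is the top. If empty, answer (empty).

Answer: [1, 1, 12]

Derivation:
After op 1 (push 18): stack=[18] mem=[0,0,0,0]
After op 2 (RCL M1): stack=[18,0] mem=[0,0,0,0]
After op 3 (push 5): stack=[18,0,5] mem=[0,0,0,0]
After op 4 (*): stack=[18,0] mem=[0,0,0,0]
After op 5 (STO M3): stack=[18] mem=[0,0,0,0]
After op 6 (push 17): stack=[18,17] mem=[0,0,0,0]
After op 7 (STO M3): stack=[18] mem=[0,0,0,17]
After op 8 (push 4): stack=[18,4] mem=[0,0,0,17]
After op 9 (pop): stack=[18] mem=[0,0,0,17]
After op 10 (STO M2): stack=[empty] mem=[0,0,18,17]
After op 11 (push 19): stack=[19] mem=[0,0,18,17]
After op 12 (RCL M3): stack=[19,17] mem=[0,0,18,17]
After op 13 (/): stack=[1] mem=[0,0,18,17]
After op 14 (dup): stack=[1,1] mem=[0,0,18,17]
After op 15 (dup): stack=[1,1,1] mem=[0,0,18,17]
After op 16 (STO M0): stack=[1,1] mem=[1,0,18,17]
After op 17 (push 12): stack=[1,1,12] mem=[1,0,18,17]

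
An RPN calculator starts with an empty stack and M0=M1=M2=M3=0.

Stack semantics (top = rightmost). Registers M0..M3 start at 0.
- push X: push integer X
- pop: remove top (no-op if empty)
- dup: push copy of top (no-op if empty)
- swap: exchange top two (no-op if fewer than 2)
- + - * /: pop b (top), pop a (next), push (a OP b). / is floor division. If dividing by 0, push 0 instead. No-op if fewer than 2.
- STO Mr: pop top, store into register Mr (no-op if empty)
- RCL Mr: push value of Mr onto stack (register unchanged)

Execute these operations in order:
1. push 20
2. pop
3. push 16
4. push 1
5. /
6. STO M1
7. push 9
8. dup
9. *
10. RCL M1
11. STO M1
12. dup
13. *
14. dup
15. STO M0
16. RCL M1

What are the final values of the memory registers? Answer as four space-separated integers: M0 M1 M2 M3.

Answer: 6561 16 0 0

Derivation:
After op 1 (push 20): stack=[20] mem=[0,0,0,0]
After op 2 (pop): stack=[empty] mem=[0,0,0,0]
After op 3 (push 16): stack=[16] mem=[0,0,0,0]
After op 4 (push 1): stack=[16,1] mem=[0,0,0,0]
After op 5 (/): stack=[16] mem=[0,0,0,0]
After op 6 (STO M1): stack=[empty] mem=[0,16,0,0]
After op 7 (push 9): stack=[9] mem=[0,16,0,0]
After op 8 (dup): stack=[9,9] mem=[0,16,0,0]
After op 9 (*): stack=[81] mem=[0,16,0,0]
After op 10 (RCL M1): stack=[81,16] mem=[0,16,0,0]
After op 11 (STO M1): stack=[81] mem=[0,16,0,0]
After op 12 (dup): stack=[81,81] mem=[0,16,0,0]
After op 13 (*): stack=[6561] mem=[0,16,0,0]
After op 14 (dup): stack=[6561,6561] mem=[0,16,0,0]
After op 15 (STO M0): stack=[6561] mem=[6561,16,0,0]
After op 16 (RCL M1): stack=[6561,16] mem=[6561,16,0,0]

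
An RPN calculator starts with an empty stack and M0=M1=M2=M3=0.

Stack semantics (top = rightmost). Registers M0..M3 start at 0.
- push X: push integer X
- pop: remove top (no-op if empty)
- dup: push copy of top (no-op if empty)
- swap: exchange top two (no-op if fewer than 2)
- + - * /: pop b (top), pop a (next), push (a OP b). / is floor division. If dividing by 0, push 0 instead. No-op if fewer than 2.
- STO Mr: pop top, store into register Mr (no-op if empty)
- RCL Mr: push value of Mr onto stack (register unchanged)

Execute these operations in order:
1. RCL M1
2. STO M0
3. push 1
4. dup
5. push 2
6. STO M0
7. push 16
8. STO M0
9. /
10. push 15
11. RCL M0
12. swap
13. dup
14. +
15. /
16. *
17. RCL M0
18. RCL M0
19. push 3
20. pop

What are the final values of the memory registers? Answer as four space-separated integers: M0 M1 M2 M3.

After op 1 (RCL M1): stack=[0] mem=[0,0,0,0]
After op 2 (STO M0): stack=[empty] mem=[0,0,0,0]
After op 3 (push 1): stack=[1] mem=[0,0,0,0]
After op 4 (dup): stack=[1,1] mem=[0,0,0,0]
After op 5 (push 2): stack=[1,1,2] mem=[0,0,0,0]
After op 6 (STO M0): stack=[1,1] mem=[2,0,0,0]
After op 7 (push 16): stack=[1,1,16] mem=[2,0,0,0]
After op 8 (STO M0): stack=[1,1] mem=[16,0,0,0]
After op 9 (/): stack=[1] mem=[16,0,0,0]
After op 10 (push 15): stack=[1,15] mem=[16,0,0,0]
After op 11 (RCL M0): stack=[1,15,16] mem=[16,0,0,0]
After op 12 (swap): stack=[1,16,15] mem=[16,0,0,0]
After op 13 (dup): stack=[1,16,15,15] mem=[16,0,0,0]
After op 14 (+): stack=[1,16,30] mem=[16,0,0,0]
After op 15 (/): stack=[1,0] mem=[16,0,0,0]
After op 16 (*): stack=[0] mem=[16,0,0,0]
After op 17 (RCL M0): stack=[0,16] mem=[16,0,0,0]
After op 18 (RCL M0): stack=[0,16,16] mem=[16,0,0,0]
After op 19 (push 3): stack=[0,16,16,3] mem=[16,0,0,0]
After op 20 (pop): stack=[0,16,16] mem=[16,0,0,0]

Answer: 16 0 0 0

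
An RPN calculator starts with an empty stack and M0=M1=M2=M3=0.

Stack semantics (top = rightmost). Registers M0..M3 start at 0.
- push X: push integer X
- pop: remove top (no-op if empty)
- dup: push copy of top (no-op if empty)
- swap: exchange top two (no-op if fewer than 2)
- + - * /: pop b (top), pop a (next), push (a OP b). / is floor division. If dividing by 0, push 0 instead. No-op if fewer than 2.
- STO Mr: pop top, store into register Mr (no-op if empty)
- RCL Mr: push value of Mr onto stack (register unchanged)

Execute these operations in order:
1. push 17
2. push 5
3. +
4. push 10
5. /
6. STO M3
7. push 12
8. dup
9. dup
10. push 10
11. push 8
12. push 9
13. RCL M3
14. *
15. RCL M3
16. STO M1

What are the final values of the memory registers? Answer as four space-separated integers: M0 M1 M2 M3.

Answer: 0 2 0 2

Derivation:
After op 1 (push 17): stack=[17] mem=[0,0,0,0]
After op 2 (push 5): stack=[17,5] mem=[0,0,0,0]
After op 3 (+): stack=[22] mem=[0,0,0,0]
After op 4 (push 10): stack=[22,10] mem=[0,0,0,0]
After op 5 (/): stack=[2] mem=[0,0,0,0]
After op 6 (STO M3): stack=[empty] mem=[0,0,0,2]
After op 7 (push 12): stack=[12] mem=[0,0,0,2]
After op 8 (dup): stack=[12,12] mem=[0,0,0,2]
After op 9 (dup): stack=[12,12,12] mem=[0,0,0,2]
After op 10 (push 10): stack=[12,12,12,10] mem=[0,0,0,2]
After op 11 (push 8): stack=[12,12,12,10,8] mem=[0,0,0,2]
After op 12 (push 9): stack=[12,12,12,10,8,9] mem=[0,0,0,2]
After op 13 (RCL M3): stack=[12,12,12,10,8,9,2] mem=[0,0,0,2]
After op 14 (*): stack=[12,12,12,10,8,18] mem=[0,0,0,2]
After op 15 (RCL M3): stack=[12,12,12,10,8,18,2] mem=[0,0,0,2]
After op 16 (STO M1): stack=[12,12,12,10,8,18] mem=[0,2,0,2]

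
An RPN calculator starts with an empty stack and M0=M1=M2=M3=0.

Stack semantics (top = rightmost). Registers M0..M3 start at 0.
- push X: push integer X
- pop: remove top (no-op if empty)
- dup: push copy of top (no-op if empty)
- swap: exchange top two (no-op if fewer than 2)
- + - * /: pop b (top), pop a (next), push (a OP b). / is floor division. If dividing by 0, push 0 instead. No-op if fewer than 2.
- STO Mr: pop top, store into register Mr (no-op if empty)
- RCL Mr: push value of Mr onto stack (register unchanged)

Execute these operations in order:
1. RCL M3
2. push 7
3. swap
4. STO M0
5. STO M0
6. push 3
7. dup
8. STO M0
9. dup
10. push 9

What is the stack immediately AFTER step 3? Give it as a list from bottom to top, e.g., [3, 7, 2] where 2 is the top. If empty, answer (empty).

After op 1 (RCL M3): stack=[0] mem=[0,0,0,0]
After op 2 (push 7): stack=[0,7] mem=[0,0,0,0]
After op 3 (swap): stack=[7,0] mem=[0,0,0,0]

[7, 0]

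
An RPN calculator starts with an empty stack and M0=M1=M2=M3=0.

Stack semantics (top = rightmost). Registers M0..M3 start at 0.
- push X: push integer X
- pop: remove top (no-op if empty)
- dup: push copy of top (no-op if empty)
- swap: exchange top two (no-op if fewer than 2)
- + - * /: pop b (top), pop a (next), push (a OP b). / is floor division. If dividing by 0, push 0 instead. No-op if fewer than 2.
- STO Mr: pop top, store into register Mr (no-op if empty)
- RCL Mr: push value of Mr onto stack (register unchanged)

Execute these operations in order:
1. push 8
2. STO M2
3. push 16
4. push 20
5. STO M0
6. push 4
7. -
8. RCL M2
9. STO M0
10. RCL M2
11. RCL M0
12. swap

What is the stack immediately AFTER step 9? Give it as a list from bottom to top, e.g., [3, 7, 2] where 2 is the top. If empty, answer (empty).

After op 1 (push 8): stack=[8] mem=[0,0,0,0]
After op 2 (STO M2): stack=[empty] mem=[0,0,8,0]
After op 3 (push 16): stack=[16] mem=[0,0,8,0]
After op 4 (push 20): stack=[16,20] mem=[0,0,8,0]
After op 5 (STO M0): stack=[16] mem=[20,0,8,0]
After op 6 (push 4): stack=[16,4] mem=[20,0,8,0]
After op 7 (-): stack=[12] mem=[20,0,8,0]
After op 8 (RCL M2): stack=[12,8] mem=[20,0,8,0]
After op 9 (STO M0): stack=[12] mem=[8,0,8,0]

[12]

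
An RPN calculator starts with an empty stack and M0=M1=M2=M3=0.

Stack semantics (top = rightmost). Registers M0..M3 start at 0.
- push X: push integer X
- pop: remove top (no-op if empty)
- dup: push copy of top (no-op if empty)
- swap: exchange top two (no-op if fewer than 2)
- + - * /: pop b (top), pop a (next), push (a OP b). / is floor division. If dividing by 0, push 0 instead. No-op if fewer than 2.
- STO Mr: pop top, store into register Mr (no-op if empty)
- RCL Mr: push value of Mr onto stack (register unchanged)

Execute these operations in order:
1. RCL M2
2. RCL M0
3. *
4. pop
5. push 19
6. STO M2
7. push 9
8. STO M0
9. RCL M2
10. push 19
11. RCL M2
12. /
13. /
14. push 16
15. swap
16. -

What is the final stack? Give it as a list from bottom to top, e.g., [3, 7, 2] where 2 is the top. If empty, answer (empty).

After op 1 (RCL M2): stack=[0] mem=[0,0,0,0]
After op 2 (RCL M0): stack=[0,0] mem=[0,0,0,0]
After op 3 (*): stack=[0] mem=[0,0,0,0]
After op 4 (pop): stack=[empty] mem=[0,0,0,0]
After op 5 (push 19): stack=[19] mem=[0,0,0,0]
After op 6 (STO M2): stack=[empty] mem=[0,0,19,0]
After op 7 (push 9): stack=[9] mem=[0,0,19,0]
After op 8 (STO M0): stack=[empty] mem=[9,0,19,0]
After op 9 (RCL M2): stack=[19] mem=[9,0,19,0]
After op 10 (push 19): stack=[19,19] mem=[9,0,19,0]
After op 11 (RCL M2): stack=[19,19,19] mem=[9,0,19,0]
After op 12 (/): stack=[19,1] mem=[9,0,19,0]
After op 13 (/): stack=[19] mem=[9,0,19,0]
After op 14 (push 16): stack=[19,16] mem=[9,0,19,0]
After op 15 (swap): stack=[16,19] mem=[9,0,19,0]
After op 16 (-): stack=[-3] mem=[9,0,19,0]

Answer: [-3]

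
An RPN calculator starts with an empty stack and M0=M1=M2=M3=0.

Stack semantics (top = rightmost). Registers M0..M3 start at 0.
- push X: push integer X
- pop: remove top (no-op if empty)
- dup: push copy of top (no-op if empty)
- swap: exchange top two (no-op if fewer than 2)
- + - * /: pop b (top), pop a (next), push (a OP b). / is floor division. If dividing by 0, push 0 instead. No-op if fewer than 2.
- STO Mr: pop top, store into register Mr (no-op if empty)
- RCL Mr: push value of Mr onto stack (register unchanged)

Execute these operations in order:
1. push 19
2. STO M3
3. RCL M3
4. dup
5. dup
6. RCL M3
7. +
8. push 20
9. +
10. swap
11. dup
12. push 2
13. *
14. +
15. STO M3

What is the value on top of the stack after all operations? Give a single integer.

After op 1 (push 19): stack=[19] mem=[0,0,0,0]
After op 2 (STO M3): stack=[empty] mem=[0,0,0,19]
After op 3 (RCL M3): stack=[19] mem=[0,0,0,19]
After op 4 (dup): stack=[19,19] mem=[0,0,0,19]
After op 5 (dup): stack=[19,19,19] mem=[0,0,0,19]
After op 6 (RCL M3): stack=[19,19,19,19] mem=[0,0,0,19]
After op 7 (+): stack=[19,19,38] mem=[0,0,0,19]
After op 8 (push 20): stack=[19,19,38,20] mem=[0,0,0,19]
After op 9 (+): stack=[19,19,58] mem=[0,0,0,19]
After op 10 (swap): stack=[19,58,19] mem=[0,0,0,19]
After op 11 (dup): stack=[19,58,19,19] mem=[0,0,0,19]
After op 12 (push 2): stack=[19,58,19,19,2] mem=[0,0,0,19]
After op 13 (*): stack=[19,58,19,38] mem=[0,0,0,19]
After op 14 (+): stack=[19,58,57] mem=[0,0,0,19]
After op 15 (STO M3): stack=[19,58] mem=[0,0,0,57]

Answer: 58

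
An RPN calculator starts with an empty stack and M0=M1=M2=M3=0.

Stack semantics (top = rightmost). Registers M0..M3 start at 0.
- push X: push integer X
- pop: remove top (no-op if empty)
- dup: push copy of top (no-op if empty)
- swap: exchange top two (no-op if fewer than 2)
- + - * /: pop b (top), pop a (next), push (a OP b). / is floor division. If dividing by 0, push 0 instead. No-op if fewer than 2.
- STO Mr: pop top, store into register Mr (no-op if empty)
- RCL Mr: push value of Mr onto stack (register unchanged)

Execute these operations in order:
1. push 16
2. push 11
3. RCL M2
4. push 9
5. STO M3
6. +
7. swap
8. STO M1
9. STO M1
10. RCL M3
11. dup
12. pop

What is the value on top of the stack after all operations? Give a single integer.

Answer: 9

Derivation:
After op 1 (push 16): stack=[16] mem=[0,0,0,0]
After op 2 (push 11): stack=[16,11] mem=[0,0,0,0]
After op 3 (RCL M2): stack=[16,11,0] mem=[0,0,0,0]
After op 4 (push 9): stack=[16,11,0,9] mem=[0,0,0,0]
After op 5 (STO M3): stack=[16,11,0] mem=[0,0,0,9]
After op 6 (+): stack=[16,11] mem=[0,0,0,9]
After op 7 (swap): stack=[11,16] mem=[0,0,0,9]
After op 8 (STO M1): stack=[11] mem=[0,16,0,9]
After op 9 (STO M1): stack=[empty] mem=[0,11,0,9]
After op 10 (RCL M3): stack=[9] mem=[0,11,0,9]
After op 11 (dup): stack=[9,9] mem=[0,11,0,9]
After op 12 (pop): stack=[9] mem=[0,11,0,9]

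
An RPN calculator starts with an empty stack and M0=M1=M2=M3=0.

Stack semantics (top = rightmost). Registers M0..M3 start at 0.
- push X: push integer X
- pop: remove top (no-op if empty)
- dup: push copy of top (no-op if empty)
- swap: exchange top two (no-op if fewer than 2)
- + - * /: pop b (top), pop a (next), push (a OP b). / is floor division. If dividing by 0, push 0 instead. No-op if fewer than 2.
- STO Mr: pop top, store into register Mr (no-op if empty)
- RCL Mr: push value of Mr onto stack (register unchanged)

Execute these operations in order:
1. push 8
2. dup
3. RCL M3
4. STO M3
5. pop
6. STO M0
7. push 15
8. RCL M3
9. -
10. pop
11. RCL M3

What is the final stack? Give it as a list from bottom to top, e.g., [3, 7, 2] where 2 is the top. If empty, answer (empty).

After op 1 (push 8): stack=[8] mem=[0,0,0,0]
After op 2 (dup): stack=[8,8] mem=[0,0,0,0]
After op 3 (RCL M3): stack=[8,8,0] mem=[0,0,0,0]
After op 4 (STO M3): stack=[8,8] mem=[0,0,0,0]
After op 5 (pop): stack=[8] mem=[0,0,0,0]
After op 6 (STO M0): stack=[empty] mem=[8,0,0,0]
After op 7 (push 15): stack=[15] mem=[8,0,0,0]
After op 8 (RCL M3): stack=[15,0] mem=[8,0,0,0]
After op 9 (-): stack=[15] mem=[8,0,0,0]
After op 10 (pop): stack=[empty] mem=[8,0,0,0]
After op 11 (RCL M3): stack=[0] mem=[8,0,0,0]

Answer: [0]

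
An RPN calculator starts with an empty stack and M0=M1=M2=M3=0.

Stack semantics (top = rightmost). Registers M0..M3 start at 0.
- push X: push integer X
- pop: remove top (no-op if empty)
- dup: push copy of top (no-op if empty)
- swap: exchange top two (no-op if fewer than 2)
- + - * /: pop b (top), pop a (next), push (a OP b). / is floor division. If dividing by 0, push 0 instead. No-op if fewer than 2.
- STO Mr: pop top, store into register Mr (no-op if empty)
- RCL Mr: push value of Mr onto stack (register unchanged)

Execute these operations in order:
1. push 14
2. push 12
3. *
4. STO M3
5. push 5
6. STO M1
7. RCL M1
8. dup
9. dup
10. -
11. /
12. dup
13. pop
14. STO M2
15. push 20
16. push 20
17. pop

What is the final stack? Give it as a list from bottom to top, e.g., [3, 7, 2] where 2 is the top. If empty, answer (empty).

Answer: [20]

Derivation:
After op 1 (push 14): stack=[14] mem=[0,0,0,0]
After op 2 (push 12): stack=[14,12] mem=[0,0,0,0]
After op 3 (*): stack=[168] mem=[0,0,0,0]
After op 4 (STO M3): stack=[empty] mem=[0,0,0,168]
After op 5 (push 5): stack=[5] mem=[0,0,0,168]
After op 6 (STO M1): stack=[empty] mem=[0,5,0,168]
After op 7 (RCL M1): stack=[5] mem=[0,5,0,168]
After op 8 (dup): stack=[5,5] mem=[0,5,0,168]
After op 9 (dup): stack=[5,5,5] mem=[0,5,0,168]
After op 10 (-): stack=[5,0] mem=[0,5,0,168]
After op 11 (/): stack=[0] mem=[0,5,0,168]
After op 12 (dup): stack=[0,0] mem=[0,5,0,168]
After op 13 (pop): stack=[0] mem=[0,5,0,168]
After op 14 (STO M2): stack=[empty] mem=[0,5,0,168]
After op 15 (push 20): stack=[20] mem=[0,5,0,168]
After op 16 (push 20): stack=[20,20] mem=[0,5,0,168]
After op 17 (pop): stack=[20] mem=[0,5,0,168]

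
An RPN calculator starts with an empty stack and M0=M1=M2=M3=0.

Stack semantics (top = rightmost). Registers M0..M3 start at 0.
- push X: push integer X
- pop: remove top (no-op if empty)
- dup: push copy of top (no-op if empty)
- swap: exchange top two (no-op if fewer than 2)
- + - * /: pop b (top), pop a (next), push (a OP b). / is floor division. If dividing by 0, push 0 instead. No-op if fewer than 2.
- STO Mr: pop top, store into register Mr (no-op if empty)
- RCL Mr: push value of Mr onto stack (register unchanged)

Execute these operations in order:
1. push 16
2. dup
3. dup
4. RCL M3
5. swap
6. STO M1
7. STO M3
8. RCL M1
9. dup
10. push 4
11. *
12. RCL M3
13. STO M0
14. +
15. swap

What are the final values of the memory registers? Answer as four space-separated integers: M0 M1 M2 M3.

After op 1 (push 16): stack=[16] mem=[0,0,0,0]
After op 2 (dup): stack=[16,16] mem=[0,0,0,0]
After op 3 (dup): stack=[16,16,16] mem=[0,0,0,0]
After op 4 (RCL M3): stack=[16,16,16,0] mem=[0,0,0,0]
After op 5 (swap): stack=[16,16,0,16] mem=[0,0,0,0]
After op 6 (STO M1): stack=[16,16,0] mem=[0,16,0,0]
After op 7 (STO M3): stack=[16,16] mem=[0,16,0,0]
After op 8 (RCL M1): stack=[16,16,16] mem=[0,16,0,0]
After op 9 (dup): stack=[16,16,16,16] mem=[0,16,0,0]
After op 10 (push 4): stack=[16,16,16,16,4] mem=[0,16,0,0]
After op 11 (*): stack=[16,16,16,64] mem=[0,16,0,0]
After op 12 (RCL M3): stack=[16,16,16,64,0] mem=[0,16,0,0]
After op 13 (STO M0): stack=[16,16,16,64] mem=[0,16,0,0]
After op 14 (+): stack=[16,16,80] mem=[0,16,0,0]
After op 15 (swap): stack=[16,80,16] mem=[0,16,0,0]

Answer: 0 16 0 0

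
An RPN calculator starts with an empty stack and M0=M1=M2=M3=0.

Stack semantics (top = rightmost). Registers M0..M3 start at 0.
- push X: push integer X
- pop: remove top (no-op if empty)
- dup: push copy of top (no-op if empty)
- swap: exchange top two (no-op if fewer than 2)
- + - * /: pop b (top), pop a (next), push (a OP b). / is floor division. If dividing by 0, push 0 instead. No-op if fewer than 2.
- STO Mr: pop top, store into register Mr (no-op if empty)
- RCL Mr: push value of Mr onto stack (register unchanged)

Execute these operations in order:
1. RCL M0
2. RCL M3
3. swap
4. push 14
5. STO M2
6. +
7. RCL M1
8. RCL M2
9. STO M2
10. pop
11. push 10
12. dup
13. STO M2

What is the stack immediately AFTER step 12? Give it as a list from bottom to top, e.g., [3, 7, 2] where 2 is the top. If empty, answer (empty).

After op 1 (RCL M0): stack=[0] mem=[0,0,0,0]
After op 2 (RCL M3): stack=[0,0] mem=[0,0,0,0]
After op 3 (swap): stack=[0,0] mem=[0,0,0,0]
After op 4 (push 14): stack=[0,0,14] mem=[0,0,0,0]
After op 5 (STO M2): stack=[0,0] mem=[0,0,14,0]
After op 6 (+): stack=[0] mem=[0,0,14,0]
After op 7 (RCL M1): stack=[0,0] mem=[0,0,14,0]
After op 8 (RCL M2): stack=[0,0,14] mem=[0,0,14,0]
After op 9 (STO M2): stack=[0,0] mem=[0,0,14,0]
After op 10 (pop): stack=[0] mem=[0,0,14,0]
After op 11 (push 10): stack=[0,10] mem=[0,0,14,0]
After op 12 (dup): stack=[0,10,10] mem=[0,0,14,0]

[0, 10, 10]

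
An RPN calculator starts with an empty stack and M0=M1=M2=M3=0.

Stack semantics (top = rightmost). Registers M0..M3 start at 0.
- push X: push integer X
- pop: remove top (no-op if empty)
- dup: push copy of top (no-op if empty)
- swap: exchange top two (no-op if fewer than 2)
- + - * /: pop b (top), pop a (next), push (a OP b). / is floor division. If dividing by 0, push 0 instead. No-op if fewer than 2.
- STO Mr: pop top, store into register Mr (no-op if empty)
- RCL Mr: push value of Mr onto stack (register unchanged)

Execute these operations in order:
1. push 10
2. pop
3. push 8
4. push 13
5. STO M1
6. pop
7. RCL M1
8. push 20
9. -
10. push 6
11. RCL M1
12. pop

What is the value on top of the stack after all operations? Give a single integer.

After op 1 (push 10): stack=[10] mem=[0,0,0,0]
After op 2 (pop): stack=[empty] mem=[0,0,0,0]
After op 3 (push 8): stack=[8] mem=[0,0,0,0]
After op 4 (push 13): stack=[8,13] mem=[0,0,0,0]
After op 5 (STO M1): stack=[8] mem=[0,13,0,0]
After op 6 (pop): stack=[empty] mem=[0,13,0,0]
After op 7 (RCL M1): stack=[13] mem=[0,13,0,0]
After op 8 (push 20): stack=[13,20] mem=[0,13,0,0]
After op 9 (-): stack=[-7] mem=[0,13,0,0]
After op 10 (push 6): stack=[-7,6] mem=[0,13,0,0]
After op 11 (RCL M1): stack=[-7,6,13] mem=[0,13,0,0]
After op 12 (pop): stack=[-7,6] mem=[0,13,0,0]

Answer: 6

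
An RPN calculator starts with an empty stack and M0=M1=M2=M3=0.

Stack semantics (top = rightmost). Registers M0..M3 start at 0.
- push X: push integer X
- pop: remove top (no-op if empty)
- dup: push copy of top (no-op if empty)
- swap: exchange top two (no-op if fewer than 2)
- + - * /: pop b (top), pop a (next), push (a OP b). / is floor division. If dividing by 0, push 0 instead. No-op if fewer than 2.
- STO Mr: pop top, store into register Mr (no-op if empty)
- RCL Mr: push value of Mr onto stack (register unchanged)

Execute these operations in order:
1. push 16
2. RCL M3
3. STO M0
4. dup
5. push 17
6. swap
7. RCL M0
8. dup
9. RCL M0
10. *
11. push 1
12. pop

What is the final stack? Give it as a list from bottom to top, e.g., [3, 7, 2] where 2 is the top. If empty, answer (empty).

Answer: [16, 17, 16, 0, 0]

Derivation:
After op 1 (push 16): stack=[16] mem=[0,0,0,0]
After op 2 (RCL M3): stack=[16,0] mem=[0,0,0,0]
After op 3 (STO M0): stack=[16] mem=[0,0,0,0]
After op 4 (dup): stack=[16,16] mem=[0,0,0,0]
After op 5 (push 17): stack=[16,16,17] mem=[0,0,0,0]
After op 6 (swap): stack=[16,17,16] mem=[0,0,0,0]
After op 7 (RCL M0): stack=[16,17,16,0] mem=[0,0,0,0]
After op 8 (dup): stack=[16,17,16,0,0] mem=[0,0,0,0]
After op 9 (RCL M0): stack=[16,17,16,0,0,0] mem=[0,0,0,0]
After op 10 (*): stack=[16,17,16,0,0] mem=[0,0,0,0]
After op 11 (push 1): stack=[16,17,16,0,0,1] mem=[0,0,0,0]
After op 12 (pop): stack=[16,17,16,0,0] mem=[0,0,0,0]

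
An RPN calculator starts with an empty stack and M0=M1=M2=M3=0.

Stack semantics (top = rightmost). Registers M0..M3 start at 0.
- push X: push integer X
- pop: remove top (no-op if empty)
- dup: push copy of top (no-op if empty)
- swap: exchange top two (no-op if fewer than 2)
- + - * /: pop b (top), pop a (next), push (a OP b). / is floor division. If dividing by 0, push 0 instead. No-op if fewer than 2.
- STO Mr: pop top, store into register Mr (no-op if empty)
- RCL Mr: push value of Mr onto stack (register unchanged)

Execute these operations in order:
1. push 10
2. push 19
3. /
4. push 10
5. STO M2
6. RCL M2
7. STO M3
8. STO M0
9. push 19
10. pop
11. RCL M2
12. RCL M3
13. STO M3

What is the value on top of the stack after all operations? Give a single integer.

Answer: 10

Derivation:
After op 1 (push 10): stack=[10] mem=[0,0,0,0]
After op 2 (push 19): stack=[10,19] mem=[0,0,0,0]
After op 3 (/): stack=[0] mem=[0,0,0,0]
After op 4 (push 10): stack=[0,10] mem=[0,0,0,0]
After op 5 (STO M2): stack=[0] mem=[0,0,10,0]
After op 6 (RCL M2): stack=[0,10] mem=[0,0,10,0]
After op 7 (STO M3): stack=[0] mem=[0,0,10,10]
After op 8 (STO M0): stack=[empty] mem=[0,0,10,10]
After op 9 (push 19): stack=[19] mem=[0,0,10,10]
After op 10 (pop): stack=[empty] mem=[0,0,10,10]
After op 11 (RCL M2): stack=[10] mem=[0,0,10,10]
After op 12 (RCL M3): stack=[10,10] mem=[0,0,10,10]
After op 13 (STO M3): stack=[10] mem=[0,0,10,10]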